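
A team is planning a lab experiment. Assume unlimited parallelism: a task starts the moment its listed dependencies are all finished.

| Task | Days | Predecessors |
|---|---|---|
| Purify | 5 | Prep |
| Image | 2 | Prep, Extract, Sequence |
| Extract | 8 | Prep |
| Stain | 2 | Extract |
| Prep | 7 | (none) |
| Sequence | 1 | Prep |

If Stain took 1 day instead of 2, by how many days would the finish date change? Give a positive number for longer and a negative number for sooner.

Baseline: Prep→Extract→Stain = 7+8+2 = 17 → 17 days.
Since Stain is critical, the -1 change carries straight to that chain (now 16 days).
The binding chain switches to Prep→Extract→Image = 7+8+2 = 17; finish 17 days.
Change in finish: 17 − 17 = +0 days.

0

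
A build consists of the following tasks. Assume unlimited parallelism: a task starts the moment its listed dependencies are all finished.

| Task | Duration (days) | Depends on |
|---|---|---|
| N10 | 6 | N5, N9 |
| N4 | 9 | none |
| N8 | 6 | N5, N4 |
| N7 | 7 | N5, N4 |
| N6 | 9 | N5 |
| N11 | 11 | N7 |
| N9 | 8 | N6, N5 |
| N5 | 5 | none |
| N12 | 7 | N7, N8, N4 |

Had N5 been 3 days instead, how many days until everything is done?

Baseline: N5→N6→N9→N10 = 5+9+8+6 = 28 → 28 days.
Since N5 is critical, the -2 change carries straight to that chain (now 26 days).
New critical path: N4→N7→N11 = 9+7+11 = 27 ⇒ 27 days.

27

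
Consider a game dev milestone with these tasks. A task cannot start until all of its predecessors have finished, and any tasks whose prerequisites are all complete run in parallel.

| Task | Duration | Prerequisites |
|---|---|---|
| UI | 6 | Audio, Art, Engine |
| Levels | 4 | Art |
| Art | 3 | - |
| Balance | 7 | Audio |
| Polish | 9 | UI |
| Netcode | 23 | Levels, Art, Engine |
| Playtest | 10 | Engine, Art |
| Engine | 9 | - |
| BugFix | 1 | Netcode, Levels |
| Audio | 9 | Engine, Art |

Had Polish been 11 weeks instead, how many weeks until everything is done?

The binding path is Engine→Audio→UI→Polish = 9+9+6+9 = 33; finish at 33 weeks.
Since Polish is critical, the +2 change carries straight to that chain (now 35 weeks).
The critical path is still Engine→Audio→UI→Polish; finish is now 35 weeks.

35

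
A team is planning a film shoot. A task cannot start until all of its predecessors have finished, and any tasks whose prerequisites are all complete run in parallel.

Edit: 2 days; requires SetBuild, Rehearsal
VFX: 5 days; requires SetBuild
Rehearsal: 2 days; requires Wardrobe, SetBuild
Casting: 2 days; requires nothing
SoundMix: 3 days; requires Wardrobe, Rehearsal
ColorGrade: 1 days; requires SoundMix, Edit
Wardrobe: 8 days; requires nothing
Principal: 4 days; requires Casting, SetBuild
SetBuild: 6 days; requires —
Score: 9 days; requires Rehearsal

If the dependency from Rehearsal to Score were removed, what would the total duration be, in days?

14

Before: longest chain Wardrobe→Rehearsal→Score = 8+2+9 = 19, finish 19.
Without Rehearsal→Score, Score's earliest start moves from 10 to 0.
After: Wardrobe→Rehearsal→SoundMix→ColorGrade = 8+2+3+1 = 14 → 14 days.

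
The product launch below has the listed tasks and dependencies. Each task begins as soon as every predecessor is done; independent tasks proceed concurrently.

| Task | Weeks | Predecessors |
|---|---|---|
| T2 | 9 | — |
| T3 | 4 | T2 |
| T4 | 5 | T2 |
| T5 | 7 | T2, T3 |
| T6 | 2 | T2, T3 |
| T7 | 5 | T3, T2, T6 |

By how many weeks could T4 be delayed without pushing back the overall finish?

6

Critical path: T2→T3→T5 = 9+4+7 = 20, so the finish is 20 weeks.
Longest path through T4: 14 weeks (earliest finish 14, latest finish 20).
Slack of T4 = 15 − 9 = 6 weeks.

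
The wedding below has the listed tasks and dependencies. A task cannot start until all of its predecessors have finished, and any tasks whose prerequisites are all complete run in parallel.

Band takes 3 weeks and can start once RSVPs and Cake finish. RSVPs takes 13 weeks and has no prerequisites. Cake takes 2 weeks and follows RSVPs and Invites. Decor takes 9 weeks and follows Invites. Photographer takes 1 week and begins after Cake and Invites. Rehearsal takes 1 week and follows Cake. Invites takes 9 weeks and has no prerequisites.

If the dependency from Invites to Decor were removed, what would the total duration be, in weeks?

18

With the dependency in place, Invites→Decor = 9+9 = 18 sets the finish at 18 weeks.
Without Invites→Decor, Decor's earliest start moves from 9 to 0.
After: RSVPs→Cake→Band = 13+2+3 = 18 → 18 weeks.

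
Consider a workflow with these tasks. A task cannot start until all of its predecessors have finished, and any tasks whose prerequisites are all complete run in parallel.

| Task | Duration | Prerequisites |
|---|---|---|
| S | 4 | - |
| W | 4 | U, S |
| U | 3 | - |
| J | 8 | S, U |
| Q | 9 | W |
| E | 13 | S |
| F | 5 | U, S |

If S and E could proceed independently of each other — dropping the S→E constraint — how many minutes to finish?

17

With the dependency in place, S→W→Q = 4+4+9 = 17 sets the finish at 17 minutes.
Without S→E, E's earliest start moves from 4 to 0.
After: S→W→Q = 4+4+9 = 17 → 17 minutes.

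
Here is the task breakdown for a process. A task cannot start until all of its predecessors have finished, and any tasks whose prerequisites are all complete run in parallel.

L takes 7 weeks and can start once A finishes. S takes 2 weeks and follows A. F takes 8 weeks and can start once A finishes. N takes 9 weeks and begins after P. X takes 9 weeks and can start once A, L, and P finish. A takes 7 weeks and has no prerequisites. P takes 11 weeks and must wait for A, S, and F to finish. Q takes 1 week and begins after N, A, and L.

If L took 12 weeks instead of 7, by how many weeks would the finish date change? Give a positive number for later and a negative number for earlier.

The binding path is A→F→P→N→Q = 7+8+11+9+1 = 36; finish at 36 weeks.
L is off the critical path — its longest chain is 23 weeks, giving 13 of slack.
No other chain overtakes it, so the finish is 36 weeks.
Change in finish: 36 − 36 = +0 weeks.

0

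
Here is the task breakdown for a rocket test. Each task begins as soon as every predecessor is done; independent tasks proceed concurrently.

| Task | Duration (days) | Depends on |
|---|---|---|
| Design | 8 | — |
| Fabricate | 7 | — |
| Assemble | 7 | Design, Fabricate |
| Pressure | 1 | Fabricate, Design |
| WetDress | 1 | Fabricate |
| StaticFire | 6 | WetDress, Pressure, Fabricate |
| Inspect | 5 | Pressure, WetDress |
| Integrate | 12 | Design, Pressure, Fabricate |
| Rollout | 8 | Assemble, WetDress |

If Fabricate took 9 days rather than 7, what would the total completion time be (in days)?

Baseline: Design→Assemble→Rollout = 8+7+8 = 23 → 23 days.
Fabricate has 1 day of float (longest path through it is 22).
Now Fabricate→Assemble→Rollout = 9+7+8 = 24 is longest, so the finish becomes 24 days.

24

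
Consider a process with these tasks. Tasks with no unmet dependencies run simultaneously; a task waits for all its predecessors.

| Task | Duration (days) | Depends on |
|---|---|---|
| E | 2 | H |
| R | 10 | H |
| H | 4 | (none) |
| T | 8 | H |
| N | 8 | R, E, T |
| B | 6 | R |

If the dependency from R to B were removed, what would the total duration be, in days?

22

Original critical path: H→R→N = 4+10+8 = 22 ⇒ 22 days.
Without R→B, B's earliest start moves from 14 to 0.
The longest chain is now H→R→N = 4+10+8 = 22, so the project takes 22 days.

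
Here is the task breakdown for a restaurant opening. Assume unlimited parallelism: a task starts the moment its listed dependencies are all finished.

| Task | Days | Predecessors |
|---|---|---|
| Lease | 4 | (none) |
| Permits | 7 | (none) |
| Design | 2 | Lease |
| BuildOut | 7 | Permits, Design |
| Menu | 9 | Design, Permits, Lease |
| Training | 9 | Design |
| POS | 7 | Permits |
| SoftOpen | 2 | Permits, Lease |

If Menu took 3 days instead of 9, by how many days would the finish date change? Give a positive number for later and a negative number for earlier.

-1

As given, the longest chain is Permits→Menu = 7+9 = 16, so the finish is 16 days.
Since Menu is critical, the -6 change carries straight to that chain (now 10 days).
Now Lease→Design→Training = 4+2+9 = 15 is longest, so the finish becomes 15 days.
Change in finish: 15 − 16 = -1 days.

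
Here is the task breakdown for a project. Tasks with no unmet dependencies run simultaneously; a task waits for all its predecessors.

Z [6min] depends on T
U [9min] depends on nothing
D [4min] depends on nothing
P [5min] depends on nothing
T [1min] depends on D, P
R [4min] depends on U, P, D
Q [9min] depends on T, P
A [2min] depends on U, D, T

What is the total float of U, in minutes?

Critical path: P→T→Q = 5+1+9 = 15, so the finish is 15 minutes.
Longest path through U: 13 minutes (earliest finish 9, latest finish 11).
Float = 15 − 13 = 2.

2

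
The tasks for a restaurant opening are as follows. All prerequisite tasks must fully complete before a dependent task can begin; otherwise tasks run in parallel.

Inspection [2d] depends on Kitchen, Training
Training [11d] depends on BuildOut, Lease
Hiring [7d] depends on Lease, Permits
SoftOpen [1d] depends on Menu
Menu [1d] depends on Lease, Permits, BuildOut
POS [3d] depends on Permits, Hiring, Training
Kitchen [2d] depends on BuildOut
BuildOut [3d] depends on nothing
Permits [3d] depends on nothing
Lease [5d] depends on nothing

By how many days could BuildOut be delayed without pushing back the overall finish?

Lease→Training→POS = 5+11+3 = 19 sets the makespan at 19 days.
Longest path through BuildOut: 17 days (earliest finish 3, latest finish 5).
Slack of BuildOut = 2 − 0 = 2 days.

2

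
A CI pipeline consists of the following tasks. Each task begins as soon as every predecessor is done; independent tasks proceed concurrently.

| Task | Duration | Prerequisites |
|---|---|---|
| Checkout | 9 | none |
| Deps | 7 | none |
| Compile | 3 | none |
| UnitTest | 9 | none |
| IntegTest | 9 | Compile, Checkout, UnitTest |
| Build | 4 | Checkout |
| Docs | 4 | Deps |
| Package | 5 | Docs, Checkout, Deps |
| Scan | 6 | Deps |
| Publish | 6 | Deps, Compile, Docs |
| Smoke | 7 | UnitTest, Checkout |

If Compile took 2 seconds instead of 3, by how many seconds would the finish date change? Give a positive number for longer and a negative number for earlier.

0

Critical path before the change: Checkout→IntegTest = 9+9 = 18 giving 18 seconds.
The longest path through Compile is only 12 seconds, so Compile has float 6.
The critical path is still Checkout→IntegTest; finish is now 18 seconds.
Change in finish: 18 − 18 = +0 seconds.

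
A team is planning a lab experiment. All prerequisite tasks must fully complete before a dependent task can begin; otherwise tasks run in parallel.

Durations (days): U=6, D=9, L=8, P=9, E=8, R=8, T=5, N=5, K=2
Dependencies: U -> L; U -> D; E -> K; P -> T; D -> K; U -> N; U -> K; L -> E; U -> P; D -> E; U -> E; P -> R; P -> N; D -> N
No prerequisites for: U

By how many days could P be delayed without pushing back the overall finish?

2

Critical path: U→D→E→K = 6+9+8+2 = 25, so the finish is 25 days.
The longest chain containing P totals 23 days.
Slack of P = 8 − 6 = 2 days.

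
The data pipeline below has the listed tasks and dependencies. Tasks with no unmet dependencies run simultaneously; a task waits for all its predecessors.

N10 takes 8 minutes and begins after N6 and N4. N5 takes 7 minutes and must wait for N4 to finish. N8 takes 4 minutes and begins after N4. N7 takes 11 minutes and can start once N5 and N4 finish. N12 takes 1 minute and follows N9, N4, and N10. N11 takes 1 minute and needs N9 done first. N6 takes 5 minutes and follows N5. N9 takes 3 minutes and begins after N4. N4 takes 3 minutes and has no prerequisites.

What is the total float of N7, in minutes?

N4→N5→N6→N10→N12 = 3+7+5+8+1 = 24 sets the makespan at 24 minutes.
N7 finishes as early as 21 and must finish by 24.
So N7 can slip 24 − 21 = 3 minutes.

3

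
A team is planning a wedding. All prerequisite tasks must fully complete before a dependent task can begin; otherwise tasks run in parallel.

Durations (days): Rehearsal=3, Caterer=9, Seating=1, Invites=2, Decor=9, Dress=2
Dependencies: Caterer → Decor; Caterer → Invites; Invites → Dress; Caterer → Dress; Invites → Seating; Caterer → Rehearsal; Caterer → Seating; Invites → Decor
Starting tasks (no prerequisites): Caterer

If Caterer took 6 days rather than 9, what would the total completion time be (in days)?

The binding path is Caterer→Invites→Decor = 9+2+9 = 20; finish at 20 days.
Since Caterer is critical, the -3 change carries straight to that chain (now 17 days).
No other chain overtakes it, so the finish is 17 days.

17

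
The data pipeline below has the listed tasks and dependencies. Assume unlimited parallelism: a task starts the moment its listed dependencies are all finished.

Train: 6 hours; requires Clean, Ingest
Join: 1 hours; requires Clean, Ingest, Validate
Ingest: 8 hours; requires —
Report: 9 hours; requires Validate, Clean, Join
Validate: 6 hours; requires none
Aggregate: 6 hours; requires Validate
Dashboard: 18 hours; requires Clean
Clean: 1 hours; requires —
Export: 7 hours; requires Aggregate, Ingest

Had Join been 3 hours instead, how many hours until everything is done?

Actual critical path: Clean→Dashboard = 1+18 = 19 ⇒ 19 hours.
Join is off the critical path — its longest chain is 18 hours, giving 1 of slack.
Now Ingest→Join→Report = 8+3+9 = 20 is longest, so the finish becomes 20 hours.

20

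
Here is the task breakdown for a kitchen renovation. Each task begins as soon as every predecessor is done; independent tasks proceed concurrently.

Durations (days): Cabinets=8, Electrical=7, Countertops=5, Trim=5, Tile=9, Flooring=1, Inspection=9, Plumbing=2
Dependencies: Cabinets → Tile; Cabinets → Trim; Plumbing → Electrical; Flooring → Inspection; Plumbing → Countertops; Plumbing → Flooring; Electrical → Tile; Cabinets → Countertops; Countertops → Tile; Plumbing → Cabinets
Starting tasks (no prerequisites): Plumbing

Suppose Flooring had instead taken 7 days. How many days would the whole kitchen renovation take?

As given, the longest chain is Plumbing→Cabinets→Countertops→Tile = 2+8+5+9 = 24, so the finish is 24 days.
Flooring has 12 days of float (longest path through it is 12).
The critical path is still Plumbing→Cabinets→Countertops→Tile; finish is now 24 days.

24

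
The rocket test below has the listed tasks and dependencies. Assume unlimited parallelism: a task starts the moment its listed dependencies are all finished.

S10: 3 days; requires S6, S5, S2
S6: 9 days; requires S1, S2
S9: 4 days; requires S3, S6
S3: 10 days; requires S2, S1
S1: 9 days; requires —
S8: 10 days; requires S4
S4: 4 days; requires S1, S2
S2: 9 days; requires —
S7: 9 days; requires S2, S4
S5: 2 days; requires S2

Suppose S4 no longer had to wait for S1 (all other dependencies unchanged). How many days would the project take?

23

Original critical path: S1→S3→S9 = 9+10+4 = 23 ⇒ 23 days.
Dropping S1→S4 doesn't change S4's earliest start (9); another predecessor still binds.
The longest chain is now S1→S3→S9 = 9+10+4 = 23, so the project takes 23 days.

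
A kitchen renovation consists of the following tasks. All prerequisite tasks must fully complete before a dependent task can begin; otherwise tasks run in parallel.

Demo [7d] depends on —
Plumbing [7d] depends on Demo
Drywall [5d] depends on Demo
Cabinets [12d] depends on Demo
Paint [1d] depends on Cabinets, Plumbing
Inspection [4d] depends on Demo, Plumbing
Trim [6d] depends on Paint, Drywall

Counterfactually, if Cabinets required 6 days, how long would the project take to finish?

21

The binding path is Demo→Cabinets→Paint→Trim = 7+12+1+6 = 26; finish at 26 days.
Cabinets lies on that path, so at 6 days the path becomes 20 days.
The binding chain switches to Demo→Plumbing→Paint→Trim = 7+7+1+6 = 21; finish 21 days.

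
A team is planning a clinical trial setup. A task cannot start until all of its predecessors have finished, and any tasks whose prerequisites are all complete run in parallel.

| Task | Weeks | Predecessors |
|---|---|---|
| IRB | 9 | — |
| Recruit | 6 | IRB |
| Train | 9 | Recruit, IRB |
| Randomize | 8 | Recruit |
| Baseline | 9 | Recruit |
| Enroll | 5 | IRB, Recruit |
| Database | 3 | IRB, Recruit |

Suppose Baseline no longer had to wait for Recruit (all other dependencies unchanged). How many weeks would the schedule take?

With the dependency in place, IRB→Recruit→Train = 9+6+9 = 24 sets the finish at 24 weeks.
Without Recruit→Baseline, Baseline's earliest start moves from 15 to 0.
The longest chain is now IRB→Recruit→Train = 9+6+9 = 24, so the schedule takes 24 weeks.

24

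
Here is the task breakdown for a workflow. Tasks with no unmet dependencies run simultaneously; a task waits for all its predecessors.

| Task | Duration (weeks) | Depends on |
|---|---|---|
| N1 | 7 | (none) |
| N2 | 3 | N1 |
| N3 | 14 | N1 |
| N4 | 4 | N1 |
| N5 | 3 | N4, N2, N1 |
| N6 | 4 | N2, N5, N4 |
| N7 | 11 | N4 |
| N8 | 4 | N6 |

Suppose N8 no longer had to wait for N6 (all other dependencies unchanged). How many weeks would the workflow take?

22

With the dependency in place, N1→N4→N5→N6→N8 = 7+4+3+4+4 = 22 sets the finish at 22 weeks.
Without N6→N8, N8's earliest start moves from 18 to 0.
The longest chain is now N1→N4→N7 = 7+4+11 = 22, so the workflow takes 22 weeks.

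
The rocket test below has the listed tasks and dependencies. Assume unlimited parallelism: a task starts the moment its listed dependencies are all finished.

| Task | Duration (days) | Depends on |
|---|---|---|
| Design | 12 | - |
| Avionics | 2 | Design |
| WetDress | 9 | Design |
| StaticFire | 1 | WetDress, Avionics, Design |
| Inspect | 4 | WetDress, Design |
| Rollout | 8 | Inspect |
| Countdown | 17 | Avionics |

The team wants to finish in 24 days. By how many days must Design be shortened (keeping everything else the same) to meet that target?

9

Current finish: 33 days; target: 24.
Design is on every critical path, so each day cut from Design cuts the finish by one (this holds down to a finish of 22).
Need 33 − 24 = 9 days off Design → Design becomes 3 days, finish becomes 24.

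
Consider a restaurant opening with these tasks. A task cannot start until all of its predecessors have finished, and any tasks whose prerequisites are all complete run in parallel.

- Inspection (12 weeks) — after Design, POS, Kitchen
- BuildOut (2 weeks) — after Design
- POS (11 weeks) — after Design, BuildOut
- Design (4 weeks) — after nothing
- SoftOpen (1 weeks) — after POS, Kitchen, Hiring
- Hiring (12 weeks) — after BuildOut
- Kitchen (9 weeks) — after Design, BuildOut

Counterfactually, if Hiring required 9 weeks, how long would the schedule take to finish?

29

As given, the longest chain is Design→BuildOut→POS→Inspection = 4+2+11+12 = 29, so the finish is 29 weeks.
Hiring has 10 weeks of float (longest path through it is 19).
No other chain overtakes it, so the finish is 29 weeks.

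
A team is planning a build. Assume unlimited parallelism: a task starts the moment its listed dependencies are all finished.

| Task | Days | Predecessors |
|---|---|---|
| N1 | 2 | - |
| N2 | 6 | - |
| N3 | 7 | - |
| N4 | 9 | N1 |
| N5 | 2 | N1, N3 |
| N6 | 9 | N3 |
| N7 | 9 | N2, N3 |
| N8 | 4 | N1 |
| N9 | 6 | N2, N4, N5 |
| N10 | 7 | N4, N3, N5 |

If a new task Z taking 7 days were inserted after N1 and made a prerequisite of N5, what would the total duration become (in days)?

18

Originally the plan takes 18 days.
With Z inserted, N5 now waits for max(N1, N3, Z).
New critical path: N1→Z→N5→N10 = 2+7+2+7 = 18 ⇒ 18 days.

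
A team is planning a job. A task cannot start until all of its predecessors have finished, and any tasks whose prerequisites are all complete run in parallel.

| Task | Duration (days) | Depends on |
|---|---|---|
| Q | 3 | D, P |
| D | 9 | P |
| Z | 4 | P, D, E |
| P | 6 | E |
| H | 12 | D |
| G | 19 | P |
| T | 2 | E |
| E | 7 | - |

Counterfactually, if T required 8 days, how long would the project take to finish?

34

Critical path before the change: E→P→D→H = 7+6+9+12 = 34 giving 34 days.
T is off the critical path — its longest chain is 9 days, giving 25 of slack.
The critical path is still E→P→D→H; finish is now 34 days.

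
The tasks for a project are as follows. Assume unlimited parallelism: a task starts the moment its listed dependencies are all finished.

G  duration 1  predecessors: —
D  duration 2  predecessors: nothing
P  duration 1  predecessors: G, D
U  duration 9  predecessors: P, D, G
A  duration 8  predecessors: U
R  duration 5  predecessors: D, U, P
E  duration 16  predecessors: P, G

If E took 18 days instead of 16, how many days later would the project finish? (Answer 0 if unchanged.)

As given, the longest chain is D→P→U→A = 2+1+9+8 = 20, so the finish is 20 days.
E has 1 day of float (longest path through it is 19).
New critical path: D→P→E = 2+1+18 = 21 ⇒ 21 days.
Change in finish: 21 − 20 = +1 days.

1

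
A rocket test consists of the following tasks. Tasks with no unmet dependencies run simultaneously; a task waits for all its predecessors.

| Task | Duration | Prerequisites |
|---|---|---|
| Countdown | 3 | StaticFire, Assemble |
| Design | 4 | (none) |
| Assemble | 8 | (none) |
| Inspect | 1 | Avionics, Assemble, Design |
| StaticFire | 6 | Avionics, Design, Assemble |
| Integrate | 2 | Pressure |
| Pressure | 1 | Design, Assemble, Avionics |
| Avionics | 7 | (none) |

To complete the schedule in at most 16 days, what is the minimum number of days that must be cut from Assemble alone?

Current finish: 17 days; target: 16.
Assemble is on every critical path, so each day cut from Assemble cuts the finish by one (this holds down to a finish of 16).
Need 17 − 16 = 1 day off Assemble → Assemble becomes 7 days, finish becomes 16.

1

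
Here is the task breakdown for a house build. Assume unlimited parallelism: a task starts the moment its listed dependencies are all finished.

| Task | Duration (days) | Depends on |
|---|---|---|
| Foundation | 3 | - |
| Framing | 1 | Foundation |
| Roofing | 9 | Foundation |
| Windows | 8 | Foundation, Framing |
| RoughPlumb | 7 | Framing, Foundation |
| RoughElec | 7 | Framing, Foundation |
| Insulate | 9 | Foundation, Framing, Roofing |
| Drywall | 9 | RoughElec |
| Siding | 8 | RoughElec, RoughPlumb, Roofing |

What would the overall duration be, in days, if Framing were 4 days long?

As given, the longest chain is Foundation→Roofing→Insulate = 3+9+9 = 21, so the finish is 21 days.
Framing is off the critical path — its longest chain is 20 days, giving 1 of slack.
The binding chain switches to Foundation→Framing→RoughElec→Drywall = 3+4+7+9 = 23; finish 23 days.

23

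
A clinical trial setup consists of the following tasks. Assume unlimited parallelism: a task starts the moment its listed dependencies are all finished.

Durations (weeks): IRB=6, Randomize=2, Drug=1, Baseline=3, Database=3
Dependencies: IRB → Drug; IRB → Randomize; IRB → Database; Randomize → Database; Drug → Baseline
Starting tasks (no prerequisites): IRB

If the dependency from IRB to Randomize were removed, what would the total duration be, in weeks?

With the dependency in place, IRB→Randomize→Database = 6+2+3 = 11 sets the finish at 11 weeks.
Without IRB→Randomize, Randomize's earliest start moves from 6 to 0.
After: IRB→Drug→Baseline = 6+1+3 = 10 → 10 weeks.

10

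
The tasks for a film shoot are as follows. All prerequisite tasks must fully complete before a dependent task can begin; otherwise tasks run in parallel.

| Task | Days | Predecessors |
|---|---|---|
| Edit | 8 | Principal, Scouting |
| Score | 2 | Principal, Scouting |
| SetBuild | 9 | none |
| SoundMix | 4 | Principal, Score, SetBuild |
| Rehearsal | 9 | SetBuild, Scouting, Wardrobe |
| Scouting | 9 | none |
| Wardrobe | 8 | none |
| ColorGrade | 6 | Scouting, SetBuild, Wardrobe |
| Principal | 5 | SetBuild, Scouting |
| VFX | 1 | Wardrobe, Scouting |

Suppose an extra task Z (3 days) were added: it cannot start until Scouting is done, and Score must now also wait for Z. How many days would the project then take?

22

Originally the project takes 22 days.
With Z inserted, Score now waits for max(Principal, Scouting, Z).
New critical path: Scouting→Principal→Edit = 9+5+8 = 22 ⇒ 22 days.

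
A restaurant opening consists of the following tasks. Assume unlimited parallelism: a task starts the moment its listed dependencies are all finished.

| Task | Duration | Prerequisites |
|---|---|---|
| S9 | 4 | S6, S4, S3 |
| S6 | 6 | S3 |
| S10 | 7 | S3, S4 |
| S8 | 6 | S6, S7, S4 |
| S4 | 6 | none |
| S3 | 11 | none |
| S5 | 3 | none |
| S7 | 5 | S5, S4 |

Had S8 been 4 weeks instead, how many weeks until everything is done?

21

Actual critical path: S3→S6→S8 = 11+6+6 = 23 ⇒ 23 weeks.
S8 lies on that path, so at 4 weeks the path becomes 21 weeks.
The critical path is still S3→S6→S8; finish is now 21 weeks.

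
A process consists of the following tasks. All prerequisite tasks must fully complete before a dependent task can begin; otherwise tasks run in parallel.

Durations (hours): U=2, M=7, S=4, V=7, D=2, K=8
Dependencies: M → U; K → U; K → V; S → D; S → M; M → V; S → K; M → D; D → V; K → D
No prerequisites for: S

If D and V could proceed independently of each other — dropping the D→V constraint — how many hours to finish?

With the dependency in place, S→K→D→V = 4+8+2+7 = 21 sets the finish at 21 hours.
Without D→V, V's earliest start moves from 14 to 12.
New critical path: S→K→V = 4+8+7 = 19 ⇒ 19 hours.

19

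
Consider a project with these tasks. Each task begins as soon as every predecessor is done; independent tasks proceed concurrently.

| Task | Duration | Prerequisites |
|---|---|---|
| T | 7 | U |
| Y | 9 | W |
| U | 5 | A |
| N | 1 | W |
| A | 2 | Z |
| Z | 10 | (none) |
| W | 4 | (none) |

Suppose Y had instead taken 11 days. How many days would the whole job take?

Critical path before the change: Z→A→U→T = 10+2+5+7 = 24 giving 24 days.
The longest path through Y is only 13 days, so Y has float 11.
That remains the longest chain; total 24 days.

24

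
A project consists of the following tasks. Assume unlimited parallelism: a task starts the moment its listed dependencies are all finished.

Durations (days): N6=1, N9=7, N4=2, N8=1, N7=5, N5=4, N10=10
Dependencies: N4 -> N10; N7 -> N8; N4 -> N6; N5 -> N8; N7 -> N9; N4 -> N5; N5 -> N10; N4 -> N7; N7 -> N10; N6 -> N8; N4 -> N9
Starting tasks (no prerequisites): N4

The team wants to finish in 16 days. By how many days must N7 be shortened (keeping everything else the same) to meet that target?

1

Current finish: 17 days; target: 16.
N7 is on every critical path, so each day cut from N7 cuts the finish by one (this holds down to a finish of 16).
Need 17 − 16 = 1 day off N7 → N7 becomes 4 days, finish becomes 16.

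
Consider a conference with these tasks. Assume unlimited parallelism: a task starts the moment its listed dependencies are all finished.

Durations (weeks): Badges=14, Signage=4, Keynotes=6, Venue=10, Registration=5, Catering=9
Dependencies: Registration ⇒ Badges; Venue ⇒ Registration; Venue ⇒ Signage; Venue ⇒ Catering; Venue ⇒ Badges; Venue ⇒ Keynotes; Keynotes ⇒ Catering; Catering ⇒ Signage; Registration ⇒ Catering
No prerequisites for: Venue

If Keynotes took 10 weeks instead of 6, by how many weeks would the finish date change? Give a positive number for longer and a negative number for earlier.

4

Critical path before the change: Venue→Keynotes→Catering→Signage = 10+6+9+4 = 29 giving 29 weeks.
Since Keynotes is critical, the +4 change carries straight to that chain (now 33 weeks).
That remains the longest chain; total 33 weeks.
Change in finish: 33 − 29 = +4 weeks.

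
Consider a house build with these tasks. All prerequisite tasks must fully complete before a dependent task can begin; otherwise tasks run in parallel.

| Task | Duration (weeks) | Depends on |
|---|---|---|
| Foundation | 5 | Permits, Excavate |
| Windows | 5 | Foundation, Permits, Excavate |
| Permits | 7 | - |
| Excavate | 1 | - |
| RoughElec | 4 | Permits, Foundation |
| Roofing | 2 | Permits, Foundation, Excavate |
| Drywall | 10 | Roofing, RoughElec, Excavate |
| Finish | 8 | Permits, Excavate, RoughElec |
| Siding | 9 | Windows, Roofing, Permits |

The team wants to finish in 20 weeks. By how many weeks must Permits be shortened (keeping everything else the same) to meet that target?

Current finish: 26 weeks; target: 20.
Permits is on every critical path, so each week cut from Permits cuts the finish by one (this holds down to a finish of 20).
Need 26 − 20 = 6 weeks off Permits → Permits becomes 1 week, finish becomes 20.

6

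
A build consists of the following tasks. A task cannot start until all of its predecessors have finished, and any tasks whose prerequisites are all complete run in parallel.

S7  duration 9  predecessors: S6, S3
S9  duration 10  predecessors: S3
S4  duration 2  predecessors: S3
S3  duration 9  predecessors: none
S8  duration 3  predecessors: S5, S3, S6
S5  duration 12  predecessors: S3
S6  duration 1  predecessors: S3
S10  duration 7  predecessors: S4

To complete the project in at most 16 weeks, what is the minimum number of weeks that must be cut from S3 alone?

8

Current finish: 24 weeks; target: 16.
S3 is on every critical path, so each week cut from S3 cuts the finish by one (this holds down to a finish of 16).
Need 24 − 16 = 8 weeks off S3 → S3 becomes 1 week, finish becomes 16.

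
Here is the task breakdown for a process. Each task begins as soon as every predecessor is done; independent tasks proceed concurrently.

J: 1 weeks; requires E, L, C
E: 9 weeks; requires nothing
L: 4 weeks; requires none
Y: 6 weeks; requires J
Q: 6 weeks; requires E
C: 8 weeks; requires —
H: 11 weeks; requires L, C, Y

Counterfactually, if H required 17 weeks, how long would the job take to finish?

Actual critical path: E→J→Y→H = 9+1+6+11 = 27 ⇒ 27 weeks.
Since H is critical, the +6 change carries straight to that chain (now 33 weeks).
That remains the longest chain; total 33 weeks.

33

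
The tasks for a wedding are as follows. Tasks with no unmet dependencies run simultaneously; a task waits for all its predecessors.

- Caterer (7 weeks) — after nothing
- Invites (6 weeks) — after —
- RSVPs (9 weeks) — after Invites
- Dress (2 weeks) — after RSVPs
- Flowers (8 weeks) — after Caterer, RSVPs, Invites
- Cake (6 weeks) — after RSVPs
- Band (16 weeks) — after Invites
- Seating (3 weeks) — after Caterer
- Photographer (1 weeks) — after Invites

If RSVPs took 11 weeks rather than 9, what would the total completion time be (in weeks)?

As given, the longest chain is Invites→RSVPs→Flowers = 6+9+8 = 23, so the finish is 23 weeks.
RSVPs is on the critical path; changing it to 11 makes that path 25 weeks.
No other chain overtakes it, so the finish is 25 weeks.

25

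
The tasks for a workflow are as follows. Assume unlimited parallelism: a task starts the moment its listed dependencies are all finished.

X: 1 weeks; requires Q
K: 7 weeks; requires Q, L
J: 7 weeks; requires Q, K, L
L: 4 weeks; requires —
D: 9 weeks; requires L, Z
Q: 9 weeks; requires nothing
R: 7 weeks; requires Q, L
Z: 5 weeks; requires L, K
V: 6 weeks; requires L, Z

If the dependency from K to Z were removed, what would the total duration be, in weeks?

23

Original critical path: Q→K→Z→D = 9+7+5+9 = 30 ⇒ 30 weeks.
Without K→Z, Z's earliest start moves from 16 to 4.
New critical path: Q→K→J = 9+7+7 = 23 ⇒ 23 weeks.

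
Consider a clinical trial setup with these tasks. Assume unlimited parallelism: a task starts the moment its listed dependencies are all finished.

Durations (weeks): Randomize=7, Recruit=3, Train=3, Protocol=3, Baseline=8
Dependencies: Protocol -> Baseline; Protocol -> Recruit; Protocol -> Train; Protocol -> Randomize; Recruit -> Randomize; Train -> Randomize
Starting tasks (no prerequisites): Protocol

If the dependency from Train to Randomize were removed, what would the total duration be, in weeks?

13

Before: longest chain Protocol→Recruit→Randomize = 3+3+7 = 13, finish 13.
Dropping Train→Randomize doesn't change Randomize's earliest start (6); another predecessor still binds.
After: Protocol→Recruit→Randomize = 3+3+7 = 13 → 13 weeks.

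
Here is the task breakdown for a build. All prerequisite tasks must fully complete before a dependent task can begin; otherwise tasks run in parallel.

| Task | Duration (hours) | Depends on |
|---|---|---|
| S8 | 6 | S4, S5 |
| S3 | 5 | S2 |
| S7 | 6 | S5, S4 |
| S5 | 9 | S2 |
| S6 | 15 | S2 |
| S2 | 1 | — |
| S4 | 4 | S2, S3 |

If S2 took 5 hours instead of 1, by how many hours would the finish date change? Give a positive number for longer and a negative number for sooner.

The binding path is S2→S3→S4→S7 = 1+5+4+6 = 16; finish at 16 hours.
Since S2 is critical, the +4 change carries straight to that chain (now 20 hours).
The critical path is still S2→S3→S4→S7; finish is now 20 hours.
Change in finish: 20 − 16 = +4 hours.

4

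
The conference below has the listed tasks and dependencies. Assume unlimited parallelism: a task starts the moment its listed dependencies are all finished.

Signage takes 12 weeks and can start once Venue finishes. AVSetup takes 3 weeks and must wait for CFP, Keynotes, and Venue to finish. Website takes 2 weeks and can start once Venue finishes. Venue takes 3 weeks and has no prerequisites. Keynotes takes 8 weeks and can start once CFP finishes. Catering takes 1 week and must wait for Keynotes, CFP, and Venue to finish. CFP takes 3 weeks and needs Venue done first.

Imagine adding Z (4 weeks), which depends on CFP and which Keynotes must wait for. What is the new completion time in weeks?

21

Originally the schedule takes 17 weeks.
With Z inserted, Keynotes now waits for max(CFP, Z).
New critical path: Venue→CFP→Z→Keynotes→AVSetup = 3+3+4+8+3 = 21 ⇒ 21 weeks.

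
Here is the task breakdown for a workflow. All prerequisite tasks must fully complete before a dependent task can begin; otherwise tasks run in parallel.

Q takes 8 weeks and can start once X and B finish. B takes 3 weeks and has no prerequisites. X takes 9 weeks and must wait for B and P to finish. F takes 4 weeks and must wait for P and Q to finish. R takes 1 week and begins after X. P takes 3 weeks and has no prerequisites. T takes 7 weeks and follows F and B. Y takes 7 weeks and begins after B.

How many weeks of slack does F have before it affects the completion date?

The longest chain is P→X→Q→F→T = 3+9+8+4+7 = 31; overall finish 31 weeks.
The longest chain containing F totals 31 weeks.
Slack of F = 20 − 20 = 0 weeks.

0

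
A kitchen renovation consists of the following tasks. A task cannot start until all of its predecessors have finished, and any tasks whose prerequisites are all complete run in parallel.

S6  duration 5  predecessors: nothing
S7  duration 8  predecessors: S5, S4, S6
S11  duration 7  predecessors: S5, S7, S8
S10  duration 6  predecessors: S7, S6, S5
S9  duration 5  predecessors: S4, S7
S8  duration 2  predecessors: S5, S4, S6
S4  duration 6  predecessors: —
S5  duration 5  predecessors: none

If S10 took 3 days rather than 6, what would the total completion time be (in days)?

Actual critical path: S4→S7→S11 = 6+8+7 = 21 ⇒ 21 days.
S10 is off the critical path — its longest chain is 20 days, giving 1 of slack.
That remains the longest chain; total 21 days.

21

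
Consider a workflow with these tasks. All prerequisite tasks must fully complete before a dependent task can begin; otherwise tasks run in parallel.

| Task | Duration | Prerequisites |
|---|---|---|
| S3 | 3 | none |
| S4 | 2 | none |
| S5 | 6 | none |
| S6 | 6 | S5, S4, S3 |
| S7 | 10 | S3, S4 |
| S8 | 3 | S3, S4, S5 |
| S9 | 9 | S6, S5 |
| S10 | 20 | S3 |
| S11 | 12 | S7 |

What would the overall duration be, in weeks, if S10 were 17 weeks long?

25

Critical path before the change: S3→S7→S11 = 3+10+12 = 25 giving 25 weeks.
S10 has 2 weeks of float (longest path through it is 23).
The critical path is still S3→S7→S11; finish is now 25 weeks.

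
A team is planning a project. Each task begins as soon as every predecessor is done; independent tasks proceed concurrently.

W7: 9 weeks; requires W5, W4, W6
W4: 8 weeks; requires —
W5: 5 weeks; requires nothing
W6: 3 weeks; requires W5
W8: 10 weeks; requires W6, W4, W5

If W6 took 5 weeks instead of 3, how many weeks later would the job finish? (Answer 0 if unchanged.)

2

As given, the longest chain is W5→W6→W8 = 5+3+10 = 18, so the finish is 18 weeks.
W6 lies on that path, so at 5 weeks the path becomes 20 weeks.
No other chain overtakes it, so the finish is 20 weeks.
Change in finish: 20 − 18 = +2 weeks.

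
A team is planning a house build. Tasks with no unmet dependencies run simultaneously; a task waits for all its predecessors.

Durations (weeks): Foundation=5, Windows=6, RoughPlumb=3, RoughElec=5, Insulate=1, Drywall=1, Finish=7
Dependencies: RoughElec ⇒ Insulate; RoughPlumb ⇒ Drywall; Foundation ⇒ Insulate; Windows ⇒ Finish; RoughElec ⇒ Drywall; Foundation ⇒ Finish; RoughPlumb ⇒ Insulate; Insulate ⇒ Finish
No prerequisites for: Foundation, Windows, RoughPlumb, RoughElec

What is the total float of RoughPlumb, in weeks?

2

The longest chain is Foundation→Insulate→Finish = 5+1+7 = 13; overall finish 13 weeks.
Longest path through RoughPlumb: 11 weeks (earliest finish 3, latest finish 5).
So RoughPlumb can slip 5 − 3 = 2 weeks.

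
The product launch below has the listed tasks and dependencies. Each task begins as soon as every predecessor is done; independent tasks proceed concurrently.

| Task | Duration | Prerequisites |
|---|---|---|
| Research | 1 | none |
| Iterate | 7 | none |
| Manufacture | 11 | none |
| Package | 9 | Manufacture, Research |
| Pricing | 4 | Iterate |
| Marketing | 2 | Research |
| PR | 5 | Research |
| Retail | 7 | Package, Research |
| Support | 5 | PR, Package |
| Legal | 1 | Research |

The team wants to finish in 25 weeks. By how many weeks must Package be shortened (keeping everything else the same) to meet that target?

Current finish: 27 weeks; target: 25.
Package is on every critical path, so each week cut from Package cuts the finish by one (this holds down to a finish of 19).
Need 27 − 25 = 2 weeks off Package → Package becomes 7 weeks, finish becomes 25.

2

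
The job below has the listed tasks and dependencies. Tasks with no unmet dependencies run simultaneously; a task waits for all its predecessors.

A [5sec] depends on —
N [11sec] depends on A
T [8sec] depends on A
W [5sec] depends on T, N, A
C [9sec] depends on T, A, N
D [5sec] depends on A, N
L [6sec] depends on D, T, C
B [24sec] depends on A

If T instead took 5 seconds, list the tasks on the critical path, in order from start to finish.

A, N, C, L

The binding path is A→N→C→L = 5+11+9+6 = 31; finish at 31 seconds.
T has 3 seconds of float (longest path through it is 28).
The critical path is still A→N→C→L; finish is now 31 seconds.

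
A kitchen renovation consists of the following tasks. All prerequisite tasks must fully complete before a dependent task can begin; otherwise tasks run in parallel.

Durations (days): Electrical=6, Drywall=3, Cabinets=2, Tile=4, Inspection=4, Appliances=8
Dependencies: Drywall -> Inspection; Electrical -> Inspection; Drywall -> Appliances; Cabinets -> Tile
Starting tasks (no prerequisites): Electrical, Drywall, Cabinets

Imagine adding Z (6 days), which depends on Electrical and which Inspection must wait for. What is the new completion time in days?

16

Originally the project takes 11 days.
With Z inserted, Inspection now waits for max(Electrical, Drywall, Z).
New critical path: Electrical→Z→Inspection = 6+6+4 = 16 ⇒ 16 days.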